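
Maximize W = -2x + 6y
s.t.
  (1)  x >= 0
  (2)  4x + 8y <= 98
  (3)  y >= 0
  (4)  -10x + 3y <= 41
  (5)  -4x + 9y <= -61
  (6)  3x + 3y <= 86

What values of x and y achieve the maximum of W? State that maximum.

Vertices and W = -2x + 6y:
  (49/2, 0) → W = -49
  (685/34, 37/17) → W = -463/17
  (61/4, 0) → W = -61/2

x = 685/34, y = 37/17, maximum W = -463/17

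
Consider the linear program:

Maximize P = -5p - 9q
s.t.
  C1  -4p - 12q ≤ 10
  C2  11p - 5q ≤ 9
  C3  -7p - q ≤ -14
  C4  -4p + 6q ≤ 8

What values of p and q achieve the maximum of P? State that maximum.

Extreme points and P = -5p - 9q:
  (79/46, 91/46) → P = -607/23
  (47/23, 62/23) → P = -793/23
  (38/23, 56/23) → P = -694/23

The optimum lies where 11p - 5q = 9 and -7p - q = -14.
Solving simultaneously gives p = 79/46, q = 91/46.

p = 79/46, q = 91/46, maximum P = -607/23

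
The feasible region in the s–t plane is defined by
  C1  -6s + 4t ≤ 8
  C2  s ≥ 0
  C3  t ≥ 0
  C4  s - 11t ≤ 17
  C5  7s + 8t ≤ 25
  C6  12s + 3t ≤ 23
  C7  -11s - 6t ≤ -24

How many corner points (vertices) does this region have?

3

Intersecting each pair of boundary lines and keeping only the points that satisfy every inequality leaves:
  (109/75, 139/75)
  (21/23, 107/46)
  (22/13, 35/39)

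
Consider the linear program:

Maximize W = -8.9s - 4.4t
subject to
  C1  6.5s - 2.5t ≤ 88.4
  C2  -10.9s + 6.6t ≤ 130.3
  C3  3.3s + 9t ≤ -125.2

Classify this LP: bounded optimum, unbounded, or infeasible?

unbounded

From the feasible point (9652/1335, -110552/6675), moving in the direction (-6.6, -10.9) keeps every constraint satisfied while W increases without bound.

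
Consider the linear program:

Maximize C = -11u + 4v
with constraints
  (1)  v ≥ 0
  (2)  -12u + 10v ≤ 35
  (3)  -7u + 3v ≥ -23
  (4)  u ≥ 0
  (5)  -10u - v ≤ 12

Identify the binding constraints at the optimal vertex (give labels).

(2) and (4)

Corner points and C = -11u + 4v:
  (23/7, 0) → C = -253/7
  (0, 0) → C = 0
  (335/34, 521/34) → C = -1601/34
  (0, 7/2) → C = 14

The maximum is at (0, 7/2). Substituting into each constraint, equality holds for (2) and (4); the remaining constraints have slack.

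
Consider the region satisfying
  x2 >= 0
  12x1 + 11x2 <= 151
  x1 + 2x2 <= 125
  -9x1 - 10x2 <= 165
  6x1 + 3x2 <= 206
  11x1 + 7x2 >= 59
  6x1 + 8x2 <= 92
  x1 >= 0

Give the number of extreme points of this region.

The feasible vertices (each the meet of two boundaries and inside every other half-plane) are:
  (151/12, 0)
  (59/11, 0)
  (98/15, 33/5)
  (0, 59/7)
  (0, 23/2)

5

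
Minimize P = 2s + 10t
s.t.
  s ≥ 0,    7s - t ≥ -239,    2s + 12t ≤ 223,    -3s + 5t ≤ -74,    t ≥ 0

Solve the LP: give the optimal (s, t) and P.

s = 74/3, t = 0, minimum P = 148/3

Feasible corners and P = 2s + 10t:
  (2003/46, 521/46) → P = 4608/23
  (223/2, 0) → P = 223
  (74/3, 0) → P = 148/3

The optimum lies where -3s + 5t = -74 and t = 0.
Solving simultaneously gives s = 74/3, t = 0.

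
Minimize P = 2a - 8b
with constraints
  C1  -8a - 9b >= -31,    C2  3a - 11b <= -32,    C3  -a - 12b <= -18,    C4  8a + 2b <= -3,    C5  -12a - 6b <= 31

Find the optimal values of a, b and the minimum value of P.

Vertices and P = 2a - 8b:
  (-89/56, 34/7) → P = -1177/28
  (-31/4, 31/3) → P = -589/6
  (-97/94, 247/94) → P = -1085/47
  (-533/150, 97/50) → P = -1697/75

The binding constraints are -8a - 9b = -31 and -12a - 6b = 31.
Solving simultaneously gives a = -31/4, b = 31/3.

a = -31/4, b = 31/3, minimum P = -589/6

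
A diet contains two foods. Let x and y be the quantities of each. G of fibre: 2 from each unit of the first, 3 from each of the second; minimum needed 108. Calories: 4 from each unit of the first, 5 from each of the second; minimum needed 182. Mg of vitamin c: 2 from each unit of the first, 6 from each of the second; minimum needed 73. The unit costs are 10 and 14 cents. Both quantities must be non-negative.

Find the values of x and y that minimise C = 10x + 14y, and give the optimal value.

x = 3, y = 34, minimum C = 506

Extreme points and C = 10x + 14y:
  (0, 182/5) → C = 2548/5
  (54, 0) → C = 540
  (3, 34) → C = 506
The feasible region is unbounded (it extends along (0, 1), (1, 0)), but C strictly increases along every unbounded feasible direction, so there is no improving ray and the minimum is attained at a vertex.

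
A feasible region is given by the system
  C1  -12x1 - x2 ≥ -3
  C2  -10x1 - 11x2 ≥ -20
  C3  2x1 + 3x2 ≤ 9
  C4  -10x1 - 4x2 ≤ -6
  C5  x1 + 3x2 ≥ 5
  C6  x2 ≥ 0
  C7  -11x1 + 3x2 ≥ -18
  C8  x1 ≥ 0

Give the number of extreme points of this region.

4

The feasible vertices (each the meet of two boundaries and inside every other half-plane) are:
  (13/122, 105/61)
  (4/35, 57/35)
  (0, 20/11)
  (0, 5/3)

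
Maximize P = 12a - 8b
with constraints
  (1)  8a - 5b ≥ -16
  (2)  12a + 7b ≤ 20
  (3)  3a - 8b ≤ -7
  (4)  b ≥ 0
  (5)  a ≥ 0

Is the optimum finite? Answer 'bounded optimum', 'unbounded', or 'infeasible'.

Corner points and P = 12a - 8b:
  (37/39, 16/13) → P = 20/13
  (0, 20/7) → P = -160/7
  (0, 7/8) → P = -7
The feasible region has finitely many vertices and no improving ray; the maximum is 20/13 at (37/39, 16/13).

bounded optimum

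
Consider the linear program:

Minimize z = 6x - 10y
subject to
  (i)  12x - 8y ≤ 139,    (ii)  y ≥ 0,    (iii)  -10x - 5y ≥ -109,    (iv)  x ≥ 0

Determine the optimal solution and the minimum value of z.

x = 0, y = 109/5, minimum z = -218

Feasible corners and z = 6x - 10y:
  (109/10, 0) → z = 327/5
  (0, 0) → z = 0
  (0, 109/5) → z = -218

The binding constraints are -10x - 5y = -109 and x = 0.
Solving simultaneously gives x = 0, y = 109/5.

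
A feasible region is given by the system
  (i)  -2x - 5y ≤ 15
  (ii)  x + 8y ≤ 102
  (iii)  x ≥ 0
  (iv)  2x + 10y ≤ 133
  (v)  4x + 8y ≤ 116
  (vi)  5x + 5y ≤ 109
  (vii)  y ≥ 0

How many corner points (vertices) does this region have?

Intersecting each pair of boundary lines and keeping only the points that satisfy every inequality leaves:
  (0, 51/4)
  (14/3, 73/6)
  (0, 0)
  (73/5, 36/5)
  (109/5, 0)

5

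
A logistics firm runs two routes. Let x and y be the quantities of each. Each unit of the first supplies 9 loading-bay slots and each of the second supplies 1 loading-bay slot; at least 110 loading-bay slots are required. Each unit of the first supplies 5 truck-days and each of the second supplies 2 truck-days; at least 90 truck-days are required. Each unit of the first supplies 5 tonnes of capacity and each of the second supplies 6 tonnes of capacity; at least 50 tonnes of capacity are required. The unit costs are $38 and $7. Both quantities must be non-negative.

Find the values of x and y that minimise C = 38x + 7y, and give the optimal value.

x = 10, y = 20, minimum C = 520

Extreme points and C = 38x + 7y:
  (0, 110) → C = 770
  (18, 0) → C = 684
  (10, 20) → C = 520
The feasible region is unbounded (it extends along (0, 1), (1, 0)), but C strictly increases along every unbounded feasible direction, so there is no improving ray and the minimum is attained at a vertex.

At the optimal vertex, 9x + y = 110 and 5x + 2y = 90.
Solving simultaneously gives x = 10, y = 20.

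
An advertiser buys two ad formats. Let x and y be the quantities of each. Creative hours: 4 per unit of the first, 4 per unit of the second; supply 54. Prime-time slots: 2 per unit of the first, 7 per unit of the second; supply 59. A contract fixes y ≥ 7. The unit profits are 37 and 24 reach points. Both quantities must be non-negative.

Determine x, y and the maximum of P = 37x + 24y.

x = 5, y = 7, maximum P = 353

Corner points and P = 37x + 24y:
  (0, 59/7) → P = 1416/7
  (0, 7) → P = 168
  (5, 7) → P = 353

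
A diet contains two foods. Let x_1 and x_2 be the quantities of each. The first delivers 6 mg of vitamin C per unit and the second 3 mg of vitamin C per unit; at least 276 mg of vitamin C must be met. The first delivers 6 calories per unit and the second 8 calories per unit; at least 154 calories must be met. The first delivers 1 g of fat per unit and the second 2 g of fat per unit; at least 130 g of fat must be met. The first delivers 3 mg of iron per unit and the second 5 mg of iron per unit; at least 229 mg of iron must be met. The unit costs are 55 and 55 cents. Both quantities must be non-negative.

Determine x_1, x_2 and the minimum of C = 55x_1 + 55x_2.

x_1 = 18, x_2 = 56, minimum C = 4070

Extreme points and C = 55x_1 + 55x_2:
  (0, 92) → C = 5060
  (130, 0) → C = 7150
  (18, 56) → C = 4070
The feasible region is unbounded (it extends along (0, 1), (1, 0)), but C strictly increases along every unbounded feasible direction, so there is no improving ray and the minimum is attained at a vertex.

The optimum lies where 6x_1 + 3x_2 = 276 and x_1 + 2x_2 = 130.
Solving simultaneously gives x_1 = 18, x_2 = 56.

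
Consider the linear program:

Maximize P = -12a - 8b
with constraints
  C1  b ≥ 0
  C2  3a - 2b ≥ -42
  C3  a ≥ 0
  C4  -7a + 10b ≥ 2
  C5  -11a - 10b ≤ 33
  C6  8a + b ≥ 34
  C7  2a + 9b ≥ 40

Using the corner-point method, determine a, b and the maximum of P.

Corner points and P = -12a - 8b:
  (26/19, 438/19) → P = -3816/19
  (382/83, 284/83) → P = -6856/83
  (19/5, 18/5) → P = -372/5
The feasible region is unbounded (it extends along (10, 7), (2, 3)), but P strictly decreases along every unbounded feasible direction, so there is no improving ray and the maximum is attained at a vertex.

At the optimal vertex, 8a + b = 34 and 2a + 9b = 40.
Solving simultaneously gives a = 19/5, b = 18/5.

a = 19/5, b = 18/5, maximum P = -372/5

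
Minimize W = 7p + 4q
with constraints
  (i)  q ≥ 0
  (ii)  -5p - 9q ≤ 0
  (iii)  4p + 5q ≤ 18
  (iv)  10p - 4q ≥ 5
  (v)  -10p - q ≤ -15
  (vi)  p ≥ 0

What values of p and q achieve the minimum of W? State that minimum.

p = 3/2, q = 0, minimum W = 21/2

Extreme points and W = 7p + 4q:
  (9/2, 0) → W = 63/2
  (3/2, 0) → W = 21/2
  (97/66, 80/33) → W = 1319/66
  (13/10, 2) → W = 171/10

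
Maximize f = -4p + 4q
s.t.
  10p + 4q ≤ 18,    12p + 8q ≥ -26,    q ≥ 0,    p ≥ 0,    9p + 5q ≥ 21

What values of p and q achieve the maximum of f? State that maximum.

p = 0, q = 9/2, maximum f = 18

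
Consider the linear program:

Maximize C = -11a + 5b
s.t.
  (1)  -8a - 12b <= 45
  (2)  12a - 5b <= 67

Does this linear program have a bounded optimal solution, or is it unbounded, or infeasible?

unbounded

From the feasible point (579/184, -269/46), moving in the direction (5, 12) keeps every constraint satisfied while C increases without bound.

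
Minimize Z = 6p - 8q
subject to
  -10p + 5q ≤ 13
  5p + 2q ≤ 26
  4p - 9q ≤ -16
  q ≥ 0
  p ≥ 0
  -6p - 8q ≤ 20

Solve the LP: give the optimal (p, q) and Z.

p = 104/45, q = 65/9, minimum Z = -1976/45

At the optimal vertex, -10p + 5q = 13 and 5p + 2q = 26.
Solving simultaneously gives p = 104/45, q = 65/9.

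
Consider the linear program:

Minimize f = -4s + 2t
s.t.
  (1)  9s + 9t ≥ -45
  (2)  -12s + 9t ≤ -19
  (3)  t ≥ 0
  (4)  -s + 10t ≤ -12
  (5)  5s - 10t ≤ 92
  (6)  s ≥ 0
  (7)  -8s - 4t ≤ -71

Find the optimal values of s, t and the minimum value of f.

At the optimal vertex, -s + 10t = -12 and 5s - 10t = 92.
Solving simultaneously gives s = 20, t = 4/5.

s = 20, t = 4/5, minimum f = -392/5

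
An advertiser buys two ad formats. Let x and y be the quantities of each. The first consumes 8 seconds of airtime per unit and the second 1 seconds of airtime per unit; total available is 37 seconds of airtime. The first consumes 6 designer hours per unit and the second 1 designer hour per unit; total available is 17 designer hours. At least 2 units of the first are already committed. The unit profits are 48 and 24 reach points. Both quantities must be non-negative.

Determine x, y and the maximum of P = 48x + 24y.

x = 2, y = 5, maximum P = 216

Extreme points and P = 48x + 24y:
  (17/6, 0) → P = 136
  (2, 0) → P = 96
  (2, 5) → P = 216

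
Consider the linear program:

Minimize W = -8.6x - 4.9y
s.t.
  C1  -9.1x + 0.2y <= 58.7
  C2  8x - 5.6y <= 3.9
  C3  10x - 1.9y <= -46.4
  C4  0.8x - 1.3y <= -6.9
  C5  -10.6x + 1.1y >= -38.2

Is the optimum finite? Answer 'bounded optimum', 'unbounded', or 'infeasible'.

From the feasible point (-7493/1167, 1583/1167), moving in the direction (1.1, 10.6) keeps every constraint satisfied while W decreases without bound.

unbounded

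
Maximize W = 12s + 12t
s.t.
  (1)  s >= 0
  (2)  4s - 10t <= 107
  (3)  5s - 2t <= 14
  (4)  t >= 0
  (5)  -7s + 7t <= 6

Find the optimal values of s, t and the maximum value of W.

s = 110/21, t = 128/21, maximum W = 136

Vertices and W = 12s + 12t:
  (0, 0) → W = 0
  (0, 6/7) → W = 72/7
  (14/5, 0) → W = 168/5
  (110/21, 128/21) → W = 136

The optimum lies where 5s - 2t = 14 and -7s + 7t = 6.
Solving simultaneously gives s = 110/21, t = 128/21.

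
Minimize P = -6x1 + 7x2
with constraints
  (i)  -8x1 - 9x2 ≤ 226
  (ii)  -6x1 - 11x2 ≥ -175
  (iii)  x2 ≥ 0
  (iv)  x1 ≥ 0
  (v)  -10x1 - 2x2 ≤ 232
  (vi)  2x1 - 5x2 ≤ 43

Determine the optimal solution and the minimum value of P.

x1 = 337/13, x2 = 23/13, minimum P = -1861/13

Feasible corners and P = -6x1 + 7x2:
  (0, 175/11) → P = 1225/11
  (337/13, 23/13) → P = -1861/13
  (0, 0) → P = 0
  (43/2, 0) → P = -129

The binding constraints are -6x1 - 11x2 = -175 and 2x1 - 5x2 = 43.
Solving simultaneously gives x1 = 337/13, x2 = 23/13.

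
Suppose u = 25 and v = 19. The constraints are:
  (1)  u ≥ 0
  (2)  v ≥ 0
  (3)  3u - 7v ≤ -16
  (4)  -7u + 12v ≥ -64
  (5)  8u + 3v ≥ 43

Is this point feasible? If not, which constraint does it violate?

feasible

(1): 25 ≥ 0 ✓
(2): 19 ≥ 0 ✓
(3): -58 ≤ -16 ✓
(4): 53 ≥ -64 ✓
(5): 257 ≥ 43 ✓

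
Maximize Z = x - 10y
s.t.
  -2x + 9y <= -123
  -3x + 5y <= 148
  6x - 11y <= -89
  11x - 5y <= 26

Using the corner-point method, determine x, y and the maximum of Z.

x = -1183/3, y = -207, maximum Z = 5027/3

Vertices and Z = x - 10y:
  (-1947/17, -665/17) → Z = 4703/17
  (-1077/16, -229/8) → Z = 3503/16
  (-1183/3, -207) → Z = 5027/3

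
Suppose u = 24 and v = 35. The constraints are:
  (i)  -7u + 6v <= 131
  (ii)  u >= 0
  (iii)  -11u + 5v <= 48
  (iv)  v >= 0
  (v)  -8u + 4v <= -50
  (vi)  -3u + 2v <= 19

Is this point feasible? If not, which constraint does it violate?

feasible

(i): 42 ≤ 131 ✓
(ii): 24 ≥ 0 ✓
(iii): -89 ≤ 48 ✓
(iv): 35 ≥ 0 ✓
(v): -52 ≤ -50 ✓
(vi): -2 ≤ 19 ✓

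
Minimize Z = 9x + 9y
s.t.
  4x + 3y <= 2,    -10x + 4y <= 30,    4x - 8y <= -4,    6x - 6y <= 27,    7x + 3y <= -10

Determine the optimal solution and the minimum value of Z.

Feasible corners and Z = 9x + 9y:
  (-7/2, -5/4) → Z = -171/4
  (-65/29, 55/29) → Z = -90/29
  (-23/17, -3/17) → Z = -234/17

At the optimal vertex, -10x + 4y = 30 and 4x - 8y = -4.
Solving simultaneously gives x = -7/2, y = -5/4.

x = -7/2, y = -5/4, minimum Z = -171/4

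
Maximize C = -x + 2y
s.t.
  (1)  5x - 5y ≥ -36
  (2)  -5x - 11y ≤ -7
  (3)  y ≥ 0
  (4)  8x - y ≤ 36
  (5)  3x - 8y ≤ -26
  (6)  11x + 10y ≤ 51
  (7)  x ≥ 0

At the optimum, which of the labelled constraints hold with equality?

(6) and (7)

Vertices and C = -x + 2y:
  (74/59, 439/118) → C = 365/59
  (0, 13/4) → C = 13/2
  (0, 51/10) → C = 51/5

The maximum is at (0, 51/10). Substituting into each constraint, equality holds for (6) and (7); the remaining constraints have slack.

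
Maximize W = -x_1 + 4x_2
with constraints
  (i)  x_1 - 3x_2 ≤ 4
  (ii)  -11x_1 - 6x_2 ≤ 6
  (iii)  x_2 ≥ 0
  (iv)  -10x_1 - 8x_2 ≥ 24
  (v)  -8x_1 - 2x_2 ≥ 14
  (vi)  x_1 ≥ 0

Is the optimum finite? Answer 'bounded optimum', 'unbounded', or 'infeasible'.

The boundaries -8x_1 - 2x_2 = 14 and x_1 = 0 meet at (0, -7), but that point violates x_1 - 3x_2 ≤ 4. Every candidate vertex is excluded by some other constraint, so the feasible region is empty.

infeasible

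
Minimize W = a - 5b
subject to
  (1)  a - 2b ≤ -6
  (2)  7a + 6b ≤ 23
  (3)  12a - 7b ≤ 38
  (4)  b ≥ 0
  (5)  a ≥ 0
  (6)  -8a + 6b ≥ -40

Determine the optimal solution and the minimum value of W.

Extreme points and W = a - 5b:
  (1/2, 13/4) → W = -63/4
  (0, 3) → W = -15
  (0, 23/6) → W = -115/6

The binding constraints are 7a + 6b = 23 and a = 0.
Solving simultaneously gives a = 0, b = 23/6.

a = 0, b = 23/6, minimum W = -115/6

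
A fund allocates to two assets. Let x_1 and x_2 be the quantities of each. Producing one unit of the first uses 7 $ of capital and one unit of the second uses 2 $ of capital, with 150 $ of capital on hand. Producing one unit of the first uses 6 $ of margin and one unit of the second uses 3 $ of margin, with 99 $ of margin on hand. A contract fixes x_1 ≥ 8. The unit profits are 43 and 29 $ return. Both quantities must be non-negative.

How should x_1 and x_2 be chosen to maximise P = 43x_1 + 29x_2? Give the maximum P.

Vertices and P = 43x_1 + 29x_2:
  (33/2, 0) → P = 1419/2
  (8, 0) → P = 344
  (8, 17) → P = 837

The binding constraints are 6x_1 + 3x_2 = 99 and x_1 = 8.
Solving simultaneously gives x_1 = 8, x_2 = 17.

x_1 = 8, x_2 = 17, maximum P = 837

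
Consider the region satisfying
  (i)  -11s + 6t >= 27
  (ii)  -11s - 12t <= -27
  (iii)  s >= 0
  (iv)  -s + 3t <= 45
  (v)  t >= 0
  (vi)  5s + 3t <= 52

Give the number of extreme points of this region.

Of the 15 pairwise boundary intersections, those satisfying every inequality are:
  (0, 9/2)
  (11/3, 101/9)
  (0, 15)
  (7/6, 277/18)

4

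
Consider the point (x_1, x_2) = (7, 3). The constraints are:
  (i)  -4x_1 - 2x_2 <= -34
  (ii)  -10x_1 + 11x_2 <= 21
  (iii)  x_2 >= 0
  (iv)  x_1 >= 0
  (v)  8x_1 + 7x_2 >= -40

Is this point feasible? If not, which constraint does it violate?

feasible

(i): -34 ≤ -34 ✓
(ii): -37 ≤ 21 ✓
(iii): 3 ≥ 0 ✓
(iv): 7 ≥ 0 ✓
(v): 77 ≥ -40 ✓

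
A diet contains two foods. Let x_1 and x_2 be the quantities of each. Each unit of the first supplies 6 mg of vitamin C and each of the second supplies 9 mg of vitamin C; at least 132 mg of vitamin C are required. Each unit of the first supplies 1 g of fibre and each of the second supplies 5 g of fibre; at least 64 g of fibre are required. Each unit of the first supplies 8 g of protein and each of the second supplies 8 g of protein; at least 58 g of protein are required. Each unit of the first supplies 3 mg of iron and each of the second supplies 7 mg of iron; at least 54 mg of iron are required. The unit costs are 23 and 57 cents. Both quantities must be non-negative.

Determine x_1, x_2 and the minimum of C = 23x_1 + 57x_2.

Extreme points and C = 23x_1 + 57x_2:
  (0, 44/3) → C = 836
  (64, 0) → C = 1472
  (4, 12) → C = 776
The feasible region is unbounded (it extends along (0, 1), (1, 0)), but C strictly increases along every unbounded feasible direction, so there is no improving ray and the minimum is attained at a vertex.

x_1 = 4, x_2 = 12, minimum C = 776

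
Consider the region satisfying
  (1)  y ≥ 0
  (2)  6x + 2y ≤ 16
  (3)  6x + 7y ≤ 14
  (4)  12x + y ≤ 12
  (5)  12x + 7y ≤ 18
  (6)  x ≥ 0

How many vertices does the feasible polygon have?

The feasible vertices (each the meet of two boundaries and inside every other half-plane) are:
  (1, 0)
  (0, 0)
  (2/3, 10/7)
  (0, 2)
  (11/12, 1)

5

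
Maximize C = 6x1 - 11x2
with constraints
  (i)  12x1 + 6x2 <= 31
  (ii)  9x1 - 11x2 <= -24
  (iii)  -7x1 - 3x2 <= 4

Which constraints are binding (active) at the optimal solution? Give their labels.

Corner points and C = 6x1 - 11x2:
  (197/186, 189/62) → C = -1685/62
  (-39/2, 265/6) → C = -3617/6
  (-29/26, 33/26) → C = -537/26

The maximum is at (-29/26, 33/26). Substituting into each constraint, equality holds for (ii) and (iii); the remaining constraints have slack.

(ii) and (iii)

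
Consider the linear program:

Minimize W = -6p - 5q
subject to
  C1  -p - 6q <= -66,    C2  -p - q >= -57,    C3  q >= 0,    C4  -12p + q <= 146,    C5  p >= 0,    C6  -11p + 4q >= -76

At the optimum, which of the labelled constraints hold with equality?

Vertices and W = -6p - 5q:
  (0, 11) → W = -55
  (72/7, 65/7) → W = -757/7
  (0, 57) → W = -285
  (304/15, 551/15) → W = -4579/15

The minimum is at (304/15, 551/15). Substituting into each constraint, equality holds for C2 and C6; the remaining constraints have slack.

C2 and C6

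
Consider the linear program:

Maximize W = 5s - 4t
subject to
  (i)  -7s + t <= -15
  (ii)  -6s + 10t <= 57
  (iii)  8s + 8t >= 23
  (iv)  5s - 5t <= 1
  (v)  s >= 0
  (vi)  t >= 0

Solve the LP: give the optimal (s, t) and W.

s = 59/4, t = 291/20, maximum W = 311/20

Vertices and W = 5s - 4t:
  (207/64, 489/64) → W = -921/64
  (37/15, 34/15) → W = 49/15
  (59/4, 291/20) → W = 311/20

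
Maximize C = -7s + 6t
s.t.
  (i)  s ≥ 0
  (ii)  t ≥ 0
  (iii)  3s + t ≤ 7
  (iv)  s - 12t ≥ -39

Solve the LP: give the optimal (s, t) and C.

s = 0, t = 13/4, maximum C = 39/2

Extreme points and C = -7s + 6t:
  (0, 0) → C = 0
  (0, 13/4) → C = 39/2
  (7/3, 0) → C = -49/3
  (45/37, 124/37) → C = 429/37

The binding constraints are s = 0 and s - 12t = -39.
Solving simultaneously gives s = 0, t = 13/4.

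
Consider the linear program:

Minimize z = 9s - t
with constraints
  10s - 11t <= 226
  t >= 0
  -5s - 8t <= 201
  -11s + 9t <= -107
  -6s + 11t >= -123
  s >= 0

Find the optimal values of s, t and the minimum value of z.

Vertices and z = 9s - t:
  (103/4, 63/22) → z = 10071/44
  (107/11, 0) → z = 963/11
  (41/2, 0) → z = 369/2
The feasible region is unbounded (it extends along (11, 10), (9, 11)), but z strictly increases along every unbounded feasible direction, so there is no improving ray and the minimum is attained at a vertex.

s = 107/11, t = 0, minimum z = 963/11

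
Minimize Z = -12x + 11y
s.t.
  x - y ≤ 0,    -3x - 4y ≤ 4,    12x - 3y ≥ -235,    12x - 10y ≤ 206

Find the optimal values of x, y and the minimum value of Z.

Extreme points and Z = -12x + 11y:
  (-4/7, -4/7) → Z = 4/7
  (103, 103) → Z = -103
  (-952/57, 219/19) → Z = 6217/19
The feasible region is unbounded (it extends along (1, 4), (5, 6)), but Z strictly increases along every unbounded feasible direction, so there is no improving ray and the minimum is attained at a vertex.

The optimum lies where x - y = 0 and 12x - 10y = 206.
Solving simultaneously gives x = 103, y = 103.

x = 103, y = 103, minimum Z = -103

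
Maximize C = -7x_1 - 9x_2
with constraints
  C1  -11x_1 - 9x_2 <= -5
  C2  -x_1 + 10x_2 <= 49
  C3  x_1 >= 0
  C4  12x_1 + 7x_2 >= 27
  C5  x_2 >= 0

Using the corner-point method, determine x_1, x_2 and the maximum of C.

x_1 = 9/4, x_2 = 0, maximum C = -63/4

Feasible corners and C = -7x_1 - 9x_2:
  (0, 49/10) → C = -441/10
  (0, 27/7) → C = -243/7
  (9/4, 0) → C = -63/4
The feasible region is unbounded (it extends along (10, 1), (1, 0)), but C strictly decreases along every unbounded feasible direction, so there is no improving ray and the maximum is attained at a vertex.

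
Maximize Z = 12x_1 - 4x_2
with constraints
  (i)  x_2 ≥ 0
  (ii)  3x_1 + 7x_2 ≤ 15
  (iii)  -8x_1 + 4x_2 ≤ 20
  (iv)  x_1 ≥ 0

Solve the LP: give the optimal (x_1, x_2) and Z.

Extreme points and Z = 12x_1 - 4x_2:
  (5, 0) → Z = 60
  (0, 0) → Z = 0
  (0, 15/7) → Z = -60/7

x_1 = 5, x_2 = 0, maximum Z = 60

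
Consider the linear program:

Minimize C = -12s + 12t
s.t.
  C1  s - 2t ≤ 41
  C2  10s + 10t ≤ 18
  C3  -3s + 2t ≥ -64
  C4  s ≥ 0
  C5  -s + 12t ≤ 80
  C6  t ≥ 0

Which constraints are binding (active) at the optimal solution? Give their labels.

Vertices and C = -12s + 12t:
  (0, 9/5) → C = 108/5
  (9/5, 0) → C = -108/5
  (0, 0) → C = 0

The minimum is at (9/5, 0). Substituting into each constraint, equality holds for C2 and C6; the remaining constraints have slack.

C2 and C6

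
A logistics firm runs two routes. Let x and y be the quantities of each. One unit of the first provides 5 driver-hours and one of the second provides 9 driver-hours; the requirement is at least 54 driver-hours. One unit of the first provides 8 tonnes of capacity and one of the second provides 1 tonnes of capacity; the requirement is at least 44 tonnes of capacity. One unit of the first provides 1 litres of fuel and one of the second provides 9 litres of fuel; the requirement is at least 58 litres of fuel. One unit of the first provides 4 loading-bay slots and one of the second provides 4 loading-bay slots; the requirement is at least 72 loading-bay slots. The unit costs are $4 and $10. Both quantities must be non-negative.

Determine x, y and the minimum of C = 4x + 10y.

x = 13, y = 5, minimum C = 102

Vertices and C = 4x + 10y:
  (0, 44) → C = 440
  (58, 0) → C = 232
  (26/7, 100/7) → C = 1104/7
  (13, 5) → C = 102
The feasible region is unbounded (it extends along (0, 1), (1, 0)), but C strictly increases along every unbounded feasible direction, so there is no improving ray and the minimum is attained at a vertex.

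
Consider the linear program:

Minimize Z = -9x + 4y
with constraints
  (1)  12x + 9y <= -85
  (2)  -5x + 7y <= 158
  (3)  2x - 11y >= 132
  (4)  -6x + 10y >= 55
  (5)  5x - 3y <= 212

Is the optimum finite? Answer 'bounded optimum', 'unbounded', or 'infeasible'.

bounded optimum

Vertices and Z = -9x + 4y:
  (-2662/41, -976/41) → Z = 20054/41
  (-1195/8, -673/8) → Z = 8063/8
  (-1925/46, -451/23) → Z = 13717/46
The feasible region has finitely many vertices and no improving ray; the minimum is 13717/46 at (-1925/46, -451/23).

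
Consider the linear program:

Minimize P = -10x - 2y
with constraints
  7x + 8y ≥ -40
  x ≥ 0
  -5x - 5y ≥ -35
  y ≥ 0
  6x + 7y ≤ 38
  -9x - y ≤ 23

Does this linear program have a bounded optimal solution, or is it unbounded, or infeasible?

bounded optimum

Feasible corners and P = -10x - 2y:
  (0, 0) → P = 0
  (0, 38/7) → P = -76/7
  (19/3, 0) → P = -190/3
The feasible region has finitely many vertices and no improving ray; the minimum is -190/3 at (19/3, 0).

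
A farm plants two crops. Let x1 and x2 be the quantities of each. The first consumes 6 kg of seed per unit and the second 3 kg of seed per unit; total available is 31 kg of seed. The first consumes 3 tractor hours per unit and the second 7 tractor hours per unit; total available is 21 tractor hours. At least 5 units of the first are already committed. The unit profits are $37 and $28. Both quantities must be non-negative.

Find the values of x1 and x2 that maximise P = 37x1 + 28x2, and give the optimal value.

Corner points and P = 37x1 + 28x2:
  (31/6, 0) → P = 1147/6
  (5, 0) → P = 185
  (5, 1/3) → P = 583/3

x1 = 5, x2 = 1/3, maximum P = 583/3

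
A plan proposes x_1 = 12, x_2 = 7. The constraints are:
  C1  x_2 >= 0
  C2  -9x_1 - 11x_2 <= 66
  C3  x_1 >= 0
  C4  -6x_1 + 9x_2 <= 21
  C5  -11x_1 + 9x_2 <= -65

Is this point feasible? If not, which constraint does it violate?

feasible

C1: 7 ≥ 0 ✓
C2: -185 ≤ 66 ✓
C3: 12 ≥ 0 ✓
C4: -9 ≤ 21 ✓
C5: -69 ≤ -65 ✓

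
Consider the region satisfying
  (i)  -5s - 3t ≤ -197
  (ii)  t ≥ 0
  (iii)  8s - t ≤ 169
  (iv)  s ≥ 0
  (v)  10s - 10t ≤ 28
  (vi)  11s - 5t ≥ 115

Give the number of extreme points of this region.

3

Pairwise boundary intersections that survive every other constraint:
  (704/29, 731/29)
  (665/29, 796/29)
  (730/29, 939/29)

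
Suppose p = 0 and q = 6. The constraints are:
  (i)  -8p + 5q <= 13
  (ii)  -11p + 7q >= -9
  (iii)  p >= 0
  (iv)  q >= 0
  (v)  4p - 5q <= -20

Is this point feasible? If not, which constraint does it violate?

Constraint (i): -8p + 5q = 30, which is not ≤ 13. All other constraints are satisfied.

not feasible — violates (i)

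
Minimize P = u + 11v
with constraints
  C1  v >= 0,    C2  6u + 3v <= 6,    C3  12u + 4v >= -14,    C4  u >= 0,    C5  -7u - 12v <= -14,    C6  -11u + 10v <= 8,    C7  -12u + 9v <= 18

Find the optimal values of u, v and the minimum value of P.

Extreme points and P = u + 11v:
  (10/17, 14/17) → P = 164/17
  (12/31, 38/31) → P = 430/31
  (22/101, 105/101) → P = 1177/101

u = 10/17, v = 14/17, minimum P = 164/17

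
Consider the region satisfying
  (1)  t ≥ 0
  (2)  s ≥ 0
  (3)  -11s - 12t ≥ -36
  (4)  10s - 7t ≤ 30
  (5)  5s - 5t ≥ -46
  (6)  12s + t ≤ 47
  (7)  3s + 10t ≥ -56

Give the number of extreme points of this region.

4

Intersecting each pair of boundary lines and keeping only the points that satisfy every inequality leaves:
  (0, 0)
  (3, 0)
  (0, 3)
  (612/197, 30/197)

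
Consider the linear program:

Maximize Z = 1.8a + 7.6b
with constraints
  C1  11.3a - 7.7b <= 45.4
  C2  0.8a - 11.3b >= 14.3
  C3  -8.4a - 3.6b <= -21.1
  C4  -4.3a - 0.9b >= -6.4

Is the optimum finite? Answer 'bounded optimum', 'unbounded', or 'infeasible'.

infeasible

The boundaries 11.3a - 7.7b = 45.4 and 0.8a - 11.3b = 14.3 meet at (40291/12153, -12527/12153), but that point violates -4.3a - 0.9b ≥ -6.4. Every candidate vertex is excluded by some other constraint, so the feasible region is empty.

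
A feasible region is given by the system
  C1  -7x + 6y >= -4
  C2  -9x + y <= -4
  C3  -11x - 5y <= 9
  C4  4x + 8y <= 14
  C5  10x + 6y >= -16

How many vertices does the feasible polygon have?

Of the 10 pairwise boundary intersections, those satisfying every inequality are:
  (20/47, -8/47)
  (29/20, 41/40)
  (23/38, 55/38)

3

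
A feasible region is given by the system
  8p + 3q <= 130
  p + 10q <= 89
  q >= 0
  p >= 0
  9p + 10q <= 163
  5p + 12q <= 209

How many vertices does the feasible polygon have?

Of the 15 pairwise boundary intersections, those satisfying every inequality are:
  (65/4, 0)
  (811/53, 134/53)
  (0, 89/10)
  (37/4, 319/40)
  (0, 0)

5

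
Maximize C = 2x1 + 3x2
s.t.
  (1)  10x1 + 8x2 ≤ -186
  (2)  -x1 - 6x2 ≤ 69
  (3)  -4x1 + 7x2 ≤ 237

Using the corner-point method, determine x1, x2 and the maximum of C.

x1 = -533/17, x2 = 271/17, maximum C = -253/17

The binding constraints are 10x1 + 8x2 = -186 and -4x1 + 7x2 = 237.
Solving simultaneously gives x1 = -533/17, x2 = 271/17.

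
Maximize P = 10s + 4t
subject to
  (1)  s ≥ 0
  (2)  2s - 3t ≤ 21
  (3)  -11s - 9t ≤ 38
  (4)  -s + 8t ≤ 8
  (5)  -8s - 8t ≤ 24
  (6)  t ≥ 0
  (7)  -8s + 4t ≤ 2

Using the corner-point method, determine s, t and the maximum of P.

s = 192/13, t = 37/13, maximum P = 2068/13

Extreme points and P = 10s + 4t:
  (0, 0) → P = 0
  (0, 1/2) → P = 2
  (192/13, 37/13) → P = 2068/13
  (21/2, 0) → P = 105
  (4/15, 31/30) → P = 34/5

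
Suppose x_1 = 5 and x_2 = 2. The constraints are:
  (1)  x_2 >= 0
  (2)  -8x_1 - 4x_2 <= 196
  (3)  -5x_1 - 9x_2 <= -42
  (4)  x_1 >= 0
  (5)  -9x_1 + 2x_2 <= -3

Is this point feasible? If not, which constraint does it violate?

(1): 2 ≥ 0 ✓
(2): -48 ≤ 196 ✓
(3): -43 ≤ -42 ✓
(4): 5 ≥ 0 ✓
(5): -41 ≤ -3 ✓

feasible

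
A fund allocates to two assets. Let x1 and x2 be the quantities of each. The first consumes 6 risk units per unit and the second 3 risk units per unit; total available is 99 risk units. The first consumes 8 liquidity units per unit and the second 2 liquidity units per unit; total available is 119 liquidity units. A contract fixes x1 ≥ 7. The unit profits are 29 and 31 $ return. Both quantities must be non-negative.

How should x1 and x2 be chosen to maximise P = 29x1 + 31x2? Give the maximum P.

x1 = 7, x2 = 19, maximum P = 792

The binding constraints are 6x1 + 3x2 = 99 and x1 = 7.
Solving simultaneously gives x1 = 7, x2 = 19.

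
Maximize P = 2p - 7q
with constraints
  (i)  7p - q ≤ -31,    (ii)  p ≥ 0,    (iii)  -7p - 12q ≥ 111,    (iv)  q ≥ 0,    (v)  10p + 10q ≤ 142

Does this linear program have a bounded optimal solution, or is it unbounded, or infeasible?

infeasible

The boundaries -7p - 12q = 111 and q = 0 meet at (-111/7, 0), but that point violates p ≥ 0. Every candidate vertex is excluded by some other constraint, so the feasible region is empty.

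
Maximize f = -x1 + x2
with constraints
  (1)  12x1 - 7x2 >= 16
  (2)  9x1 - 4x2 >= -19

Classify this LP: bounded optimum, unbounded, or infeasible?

From the feasible point (-197/15, -124/5), moving in the direction (7, 12) keeps every constraint satisfied while f increases without bound.

unbounded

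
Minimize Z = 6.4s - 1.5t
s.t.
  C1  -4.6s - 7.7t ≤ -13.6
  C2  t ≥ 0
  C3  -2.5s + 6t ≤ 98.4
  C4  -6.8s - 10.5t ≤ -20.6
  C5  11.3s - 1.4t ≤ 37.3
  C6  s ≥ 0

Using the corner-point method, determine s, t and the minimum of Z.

s = 0, t = 16.4, minimum Z = -24.6

Vertices and Z = 6.4s - 1.5t:
  (103/34, 0) → Z = 1648/85
  (373/113, 0) → Z = 11936/565
  (18078/3215, 120517/6430) → Z = 506229/64300
  (0, 82/5) → Z = -123/5
  (0, 206/105) → Z = -103/35

The binding constraints are -2.5s + 6t = 98.4 and s = 0.
Solving simultaneously gives s = 0, t = 82/5.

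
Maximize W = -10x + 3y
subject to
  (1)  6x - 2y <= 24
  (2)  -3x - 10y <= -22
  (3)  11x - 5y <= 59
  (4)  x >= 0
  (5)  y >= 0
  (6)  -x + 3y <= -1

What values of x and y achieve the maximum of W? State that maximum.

Corner points and W = -10x + 3y:
  (142/33, 10/11) → W = -1330/33
  (35/8, 9/8) → W = -323/8
  (4, 1) → W = -37

At the optimal vertex, -3x - 10y = -22 and -x + 3y = -1.
Solving simultaneously gives x = 4, y = 1.

x = 4, y = 1, maximum W = -37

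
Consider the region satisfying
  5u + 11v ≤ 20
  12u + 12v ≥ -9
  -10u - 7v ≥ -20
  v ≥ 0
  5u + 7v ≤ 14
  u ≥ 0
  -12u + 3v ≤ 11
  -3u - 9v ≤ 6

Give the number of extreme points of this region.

5

Pairwise boundary intersections that survive every other constraint:
  (7/10, 3/2)
  (0, 20/11)
  (2, 0)
  (6/5, 8/7)
  (0, 0)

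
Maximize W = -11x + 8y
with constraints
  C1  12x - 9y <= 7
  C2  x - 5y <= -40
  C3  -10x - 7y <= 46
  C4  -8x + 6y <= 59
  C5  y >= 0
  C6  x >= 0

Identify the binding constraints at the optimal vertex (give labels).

C4 and C6

Feasible corners and W = -11x + 8y:
  (395/51, 487/51) → W = -449/51
  (0, 8) → W = 64
  (0, 59/6) → W = 236/3
The feasible region is unbounded (it extends along (3, 4)), but W strictly decreases along every unbounded feasible direction, so there is no improving ray and the maximum is attained at a vertex.

The maximum is at (0, 59/6). Substituting into each constraint, equality holds for C4 and C6; the remaining constraints have slack.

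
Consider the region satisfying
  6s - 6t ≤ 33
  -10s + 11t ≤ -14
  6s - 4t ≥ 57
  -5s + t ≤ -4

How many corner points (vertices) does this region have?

3

Of the 6 pairwise boundary intersections, those satisfying every inequality are:
  (93/2, 41)
  (35/2, 12)
  (571/26, 243/13)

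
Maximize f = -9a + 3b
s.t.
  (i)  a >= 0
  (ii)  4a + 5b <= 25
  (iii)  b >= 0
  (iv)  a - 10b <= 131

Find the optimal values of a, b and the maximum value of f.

Vertices and f = -9a + 3b:
  (0, 5) → f = 15
  (0, 0) → f = 0
  (25/4, 0) → f = -225/4

a = 0, b = 5, maximum f = 15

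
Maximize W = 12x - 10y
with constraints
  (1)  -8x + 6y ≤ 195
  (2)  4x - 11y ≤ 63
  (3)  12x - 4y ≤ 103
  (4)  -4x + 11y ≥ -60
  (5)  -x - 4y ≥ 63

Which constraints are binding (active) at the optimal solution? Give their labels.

(4) and (5)

Feasible corners and W = 12x - 10y:
  (-2505/64, -315/16) → W = -4365/16
  (-579/19, -309/38) → W = -5403/19
  (-151/9, -104/9) → W = -772/9

The maximum is at (-151/9, -104/9). Substituting into each constraint, equality holds for (4) and (5); the remaining constraints have slack.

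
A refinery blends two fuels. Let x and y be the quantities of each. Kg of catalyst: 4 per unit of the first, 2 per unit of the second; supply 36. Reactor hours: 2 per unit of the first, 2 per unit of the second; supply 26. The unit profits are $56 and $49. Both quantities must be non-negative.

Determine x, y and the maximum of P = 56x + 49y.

Corner points and P = 56x + 49y:
  (0, 0) → P = 0
  (0, 13) → P = 637
  (9, 0) → P = 504
  (5, 8) → P = 672

x = 5, y = 8, maximum P = 672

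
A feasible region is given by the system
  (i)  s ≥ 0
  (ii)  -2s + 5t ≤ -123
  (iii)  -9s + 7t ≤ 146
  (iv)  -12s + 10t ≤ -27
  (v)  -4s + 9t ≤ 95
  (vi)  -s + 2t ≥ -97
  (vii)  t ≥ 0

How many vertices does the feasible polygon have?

3

Intersecting each pair of boundary lines and keeping only the points that satisfy every inequality leaves:
  (239, 71)
  (123/2, 0)
  (97, 0)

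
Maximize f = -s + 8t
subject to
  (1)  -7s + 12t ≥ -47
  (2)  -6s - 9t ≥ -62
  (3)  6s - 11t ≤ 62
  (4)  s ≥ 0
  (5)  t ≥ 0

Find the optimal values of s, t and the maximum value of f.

Corner points and f = -s + 8t:
  (389/45, 152/135) → f = 49/135
  (47/7, 0) → f = -47/7
  (0, 62/9) → f = 496/9
  (0, 0) → f = 0

The optimum lies where -6s - 9t = -62 and s = 0.
Solving simultaneously gives s = 0, t = 62/9.

s = 0, t = 62/9, maximum f = 496/9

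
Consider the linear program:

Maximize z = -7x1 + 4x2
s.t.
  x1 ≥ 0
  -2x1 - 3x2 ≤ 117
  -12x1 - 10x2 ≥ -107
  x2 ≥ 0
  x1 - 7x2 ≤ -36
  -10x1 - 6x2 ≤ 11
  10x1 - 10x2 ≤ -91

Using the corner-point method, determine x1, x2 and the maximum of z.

The binding constraints are x1 = 0 and -12x1 - 10x2 = -107.
Solving simultaneously gives x1 = 0, x2 = 107/10.

x1 = 0, x2 = 107/10, maximum z = 214/5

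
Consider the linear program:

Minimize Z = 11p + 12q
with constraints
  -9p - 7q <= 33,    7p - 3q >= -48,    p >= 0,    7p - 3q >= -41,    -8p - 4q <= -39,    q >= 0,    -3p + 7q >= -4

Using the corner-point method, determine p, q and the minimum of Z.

Corner points and Z = 11p + 12q:
  (0, 41/3) → Z = 164
  (0, 39/4) → Z = 117
  (17/4, 5/4) → Z = 247/4
The feasible region is unbounded (it extends along (3, 7), (7, 3)), but Z strictly increases along every unbounded feasible direction, so there is no improving ray and the minimum is attained at a vertex.

At the optimal vertex, -8p - 4q = -39 and -3p + 7q = -4.
Solving simultaneously gives p = 17/4, q = 5/4.

p = 17/4, q = 5/4, minimum Z = 247/4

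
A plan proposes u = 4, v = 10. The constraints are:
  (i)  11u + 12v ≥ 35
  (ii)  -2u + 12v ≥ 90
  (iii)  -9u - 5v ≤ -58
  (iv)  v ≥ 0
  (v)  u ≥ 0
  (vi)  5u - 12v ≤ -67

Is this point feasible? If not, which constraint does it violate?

feasible

(i): 164 ≥ 35 ✓
(ii): 112 ≥ 90 ✓
(iii): -86 ≤ -58 ✓
(iv): 10 ≥ 0 ✓
(v): 4 ≥ 0 ✓
(vi): -100 ≤ -67 ✓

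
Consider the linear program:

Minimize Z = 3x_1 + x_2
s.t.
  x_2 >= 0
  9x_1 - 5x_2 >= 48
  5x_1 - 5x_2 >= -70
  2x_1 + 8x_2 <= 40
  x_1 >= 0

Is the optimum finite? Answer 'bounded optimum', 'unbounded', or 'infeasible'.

Feasible corners and Z = 3x_1 + x_2:
  (16/3, 0) → Z = 16
  (20, 0) → Z = 60
  (292/41, 132/41) → Z = 1008/41
The feasible region has finitely many vertices and no improving ray; the minimum is 16 at (16/3, 0).

bounded optimum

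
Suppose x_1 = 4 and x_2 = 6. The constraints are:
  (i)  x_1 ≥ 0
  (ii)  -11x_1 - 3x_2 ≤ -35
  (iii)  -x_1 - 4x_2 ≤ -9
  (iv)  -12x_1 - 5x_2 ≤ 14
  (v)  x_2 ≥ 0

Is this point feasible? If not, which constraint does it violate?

feasible

(i): 4 ≥ 0 ✓
(ii): -62 ≤ -35 ✓
(iii): -28 ≤ -9 ✓
(iv): -78 ≤ 14 ✓
(v): 6 ≥ 0 ✓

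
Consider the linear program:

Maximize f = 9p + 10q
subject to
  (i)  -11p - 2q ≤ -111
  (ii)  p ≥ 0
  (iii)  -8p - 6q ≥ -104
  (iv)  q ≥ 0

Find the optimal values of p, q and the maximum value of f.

Extreme points and f = 9p + 10q:
  (229/25, 128/25) → f = 3341/25
  (111/11, 0) → f = 999/11
  (13, 0) → f = 117

p = 229/25, q = 128/25, maximum f = 3341/25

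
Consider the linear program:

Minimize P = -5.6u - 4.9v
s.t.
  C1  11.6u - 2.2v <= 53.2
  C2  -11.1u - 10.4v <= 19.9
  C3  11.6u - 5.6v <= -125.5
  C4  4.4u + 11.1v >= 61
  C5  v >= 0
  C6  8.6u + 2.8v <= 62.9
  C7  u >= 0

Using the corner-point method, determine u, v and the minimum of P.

Corner points and P = -5.6u - 4.9v:
  (1/96, 4307/192) → P = -14077/128
  (0, 1255/56) → P = -1757/16
  (0, 629/28) → P = -4403/40

u = 0, v = 629/28, minimum P = -4403/40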